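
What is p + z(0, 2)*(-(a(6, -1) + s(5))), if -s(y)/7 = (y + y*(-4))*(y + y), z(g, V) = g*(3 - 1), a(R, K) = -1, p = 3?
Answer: 3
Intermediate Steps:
z(g, V) = 2*g (z(g, V) = g*2 = 2*g)
s(y) = 42*y² (s(y) = -7*(y + y*(-4))*(y + y) = -7*(y - 4*y)*2*y = -7*(-3*y)*2*y = -(-42)*y² = 42*y²)
p + z(0, 2)*(-(a(6, -1) + s(5))) = 3 + (2*0)*(-(-1 + 42*5²)) = 3 + 0*(-(-1 + 42*25)) = 3 + 0*(-(-1 + 1050)) = 3 + 0*(-1*1049) = 3 + 0*(-1049) = 3 + 0 = 3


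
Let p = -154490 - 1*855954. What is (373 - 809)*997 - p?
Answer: 575752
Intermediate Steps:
p = -1010444 (p = -154490 - 855954 = -1010444)
(373 - 809)*997 - p = (373 - 809)*997 - 1*(-1010444) = -436*997 + 1010444 = -434692 + 1010444 = 575752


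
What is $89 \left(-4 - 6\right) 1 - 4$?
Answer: $-894$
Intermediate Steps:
$89 \left(-4 - 6\right) 1 - 4 = 89 \left(\left(-10\right) 1\right) - 4 = 89 \left(-10\right) - 4 = -890 - 4 = -894$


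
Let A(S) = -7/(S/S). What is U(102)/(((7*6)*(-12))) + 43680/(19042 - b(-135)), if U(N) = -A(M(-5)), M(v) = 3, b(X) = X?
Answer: 3125783/1380744 ≈ 2.2638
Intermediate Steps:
A(S) = -7 (A(S) = -7/1 = -7*1 = -7)
U(N) = 7 (U(N) = -1*(-7) = 7)
U(102)/(((7*6)*(-12))) + 43680/(19042 - b(-135)) = 7/(((7*6)*(-12))) + 43680/(19042 - 1*(-135)) = 7/((42*(-12))) + 43680/(19042 + 135) = 7/(-504) + 43680/19177 = 7*(-1/504) + 43680*(1/19177) = -1/72 + 43680/19177 = 3125783/1380744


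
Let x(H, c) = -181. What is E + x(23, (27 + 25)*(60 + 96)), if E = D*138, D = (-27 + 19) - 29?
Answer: -5287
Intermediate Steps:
D = -37 (D = -8 - 29 = -37)
E = -5106 (E = -37*138 = -5106)
E + x(23, (27 + 25)*(60 + 96)) = -5106 - 181 = -5287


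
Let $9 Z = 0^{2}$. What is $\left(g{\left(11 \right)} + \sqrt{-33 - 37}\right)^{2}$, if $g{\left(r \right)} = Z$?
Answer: $-70$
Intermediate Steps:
$Z = 0$ ($Z = \frac{0^{2}}{9} = \frac{1}{9} \cdot 0 = 0$)
$g{\left(r \right)} = 0$
$\left(g{\left(11 \right)} + \sqrt{-33 - 37}\right)^{2} = \left(0 + \sqrt{-33 - 37}\right)^{2} = \left(0 + \sqrt{-70}\right)^{2} = \left(0 + i \sqrt{70}\right)^{2} = \left(i \sqrt{70}\right)^{2} = -70$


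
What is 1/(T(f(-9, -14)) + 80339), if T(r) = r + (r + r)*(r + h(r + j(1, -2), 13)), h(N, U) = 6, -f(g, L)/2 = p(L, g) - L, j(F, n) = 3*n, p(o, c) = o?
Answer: 1/80339 ≈ 1.2447e-5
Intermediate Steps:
f(g, L) = 0 (f(g, L) = -2*(L - L) = -2*0 = 0)
T(r) = r + 2*r*(6 + r) (T(r) = r + (r + r)*(r + 6) = r + (2*r)*(6 + r) = r + 2*r*(6 + r))
1/(T(f(-9, -14)) + 80339) = 1/(0*(13 + 2*0) + 80339) = 1/(0*(13 + 0) + 80339) = 1/(0*13 + 80339) = 1/(0 + 80339) = 1/80339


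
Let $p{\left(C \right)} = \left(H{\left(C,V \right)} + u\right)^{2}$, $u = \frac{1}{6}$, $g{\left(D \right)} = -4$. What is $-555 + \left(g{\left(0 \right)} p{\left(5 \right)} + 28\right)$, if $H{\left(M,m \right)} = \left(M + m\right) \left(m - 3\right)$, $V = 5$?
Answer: $- \frac{19384}{9} \approx -2153.8$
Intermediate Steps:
$u = \frac{1}{6} \approx 0.16667$
$H{\left(M,m \right)} = \left(-3 + m\right) \left(M + m\right)$ ($H{\left(M,m \right)} = \left(M + m\right) \left(-3 + m\right) = \left(-3 + m\right) \left(M + m\right)$)
$p{\left(C \right)} = \left(\frac{61}{6} + 2 C\right)^{2}$ ($p{\left(C \right)} = \left(\left(5^{2} - 3 C - 15 + C 5\right) + \frac{1}{6}\right)^{2} = \left(\left(25 - 3 C - 15 + 5 C\right) + \frac{1}{6}\right)^{2} = \left(\left(10 + 2 C\right) + \frac{1}{6}\right)^{2} = \left(\frac{61}{6} + 2 C\right)^{2}$)
$-555 + \left(g{\left(0 \right)} p{\left(5 \right)} + 28\right) = -555 + \left(- 4 \frac{\left(61 + 12 \cdot 5\right)^{2}}{36} + 28\right) = -555 + \left(- 4 \frac{\left(61 + 60\right)^{2}}{36} + 28\right) = -555 + \left(- 4 \frac{121^{2}}{36} + 28\right) = -555 + \left(- 4 \cdot \frac{1}{36} \cdot 14641 + 28\right) = -555 + \left(\left(-4\right) \frac{14641}{36} + 28\right) = -555 + \left(- \frac{14641}{9} + 28\right) = -555 - \frac{14389}{9} = - \frac{19384}{9}$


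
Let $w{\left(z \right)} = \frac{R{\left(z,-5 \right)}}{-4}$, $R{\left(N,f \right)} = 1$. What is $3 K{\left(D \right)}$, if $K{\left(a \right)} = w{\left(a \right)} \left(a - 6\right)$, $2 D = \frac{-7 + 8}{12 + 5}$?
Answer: $\frac{609}{136} \approx 4.4779$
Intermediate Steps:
$D = \frac{1}{34}$ ($D = \frac{\left(-7 + 8\right) \frac{1}{12 + 5}}{2} = \frac{1 \cdot \frac{1}{17}}{2} = \frac{1}{2} \cdot \frac{1}{17} = \frac{1}{34} \approx 0.029412$)
$w{\left(z \right)} = - \frac{1}{4}$ ($w{\left(z \right)} = 1 \frac{1}{-4} = 1 \left(- \frac{1}{4}\right) = - \frac{1}{4}$)
$K{\left(a \right)} = \frac{3}{2} - \frac{a}{4}$ ($K{\left(a \right)} = - \frac{a - 6}{4} = - \frac{-6 + a}{4} = \frac{3}{2} - \frac{a}{4}$)
$3 K{\left(D \right)} = 3 \left(\frac{3}{2} - \frac{1}{136}\right) = 3 \cdot \frac{203}{136} = \frac{609}{136}$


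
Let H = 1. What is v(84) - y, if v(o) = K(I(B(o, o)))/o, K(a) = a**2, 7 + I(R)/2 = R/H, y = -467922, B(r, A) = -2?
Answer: 3275481/7 ≈ 4.6793e+5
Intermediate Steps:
I(R) = -14 + 2*R (I(R) = -14 + 2*(R/1) = -14 + 2*(R*1) = -14 + 2*R)
v(o) = 324/o (v(o) = (-14 + 2*(-2))**2/o = (-14 - 4)**2/o = (-18)**2/o = 324/o)
v(84) - y = 324/84 - 1*(-467922) = 324*(1/84) + 467922 = 27/7 + 467922 = 3275481/7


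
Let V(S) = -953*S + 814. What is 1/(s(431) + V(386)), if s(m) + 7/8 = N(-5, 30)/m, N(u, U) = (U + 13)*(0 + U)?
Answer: -3448/1265560409 ≈ -2.7245e-6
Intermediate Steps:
V(S) = 814 - 953*S
N(u, U) = U*(13 + U) (N(u, U) = (13 + U)*U = U*(13 + U))
s(m) = -7/8 + 1290/m (s(m) = -7/8 + (30*(13 + 30))/m = -7/8 + (30*43)/m = -7/8 + 1290/m)
1/(s(431) + V(386)) = 1/((-7/8 + 1290/431) + (814 - 953*386)) = 1/((-7/8 + 1290*(1/431)) + (814 - 367858)) = 1/((-7/8 + 1290/431) - 367044) = 1/(7303/3448 - 367044) = 1/(-1265560409/3448) = -3448/1265560409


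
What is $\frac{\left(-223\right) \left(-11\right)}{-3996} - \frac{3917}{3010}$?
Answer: $- \frac{11517931}{6013980} \approx -1.9152$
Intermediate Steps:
$\frac{\left(-223\right) \left(-11\right)}{-3996} - \frac{3917}{3010} = 2453 \left(- \frac{1}{3996}\right) - \frac{3917}{3010} = - \frac{2453}{3996} - \frac{3917}{3010} = - \frac{11517931}{6013980}$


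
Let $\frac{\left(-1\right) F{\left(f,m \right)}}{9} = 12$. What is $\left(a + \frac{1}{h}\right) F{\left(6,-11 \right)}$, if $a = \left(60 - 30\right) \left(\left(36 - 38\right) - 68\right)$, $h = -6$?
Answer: $226818$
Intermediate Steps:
$F{\left(f,m \right)} = -108$ ($F{\left(f,m \right)} = \left(-9\right) 12 = -108$)
$a = -2100$ ($a = 30 \left(-2 - 68\right) = 30 \left(-70\right) = -2100$)
$\left(a + \frac{1}{h}\right) F{\left(6,-11 \right)} = \left(-2100 + \frac{1}{-6}\right) \left(-108\right) = \left(-2100 - \frac{1}{6}\right) \left(-108\right) = \left(- \frac{12601}{6}\right) \left(-108\right) = 226818$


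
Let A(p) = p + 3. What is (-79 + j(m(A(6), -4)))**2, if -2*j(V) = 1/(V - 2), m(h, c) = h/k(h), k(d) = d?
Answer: 24649/4 ≈ 6162.3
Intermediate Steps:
A(p) = 3 + p
m(h, c) = 1 (m(h, c) = h/h = 1)
j(V) = -1/(2*(-2 + V)) (j(V) = -1/(2*(V - 2)) = -1/(2*(-2 + V)))
(-79 + j(m(A(6), -4)))**2 = (-79 - 1/(-4 + 2*1))**2 = (-79 - 1/(-4 + 2))**2 = (-79 - 1/(-2))**2 = (-79 - 1*(-1/2))**2 = (-79 + 1/2)**2 = (-157/2)**2 = 24649/4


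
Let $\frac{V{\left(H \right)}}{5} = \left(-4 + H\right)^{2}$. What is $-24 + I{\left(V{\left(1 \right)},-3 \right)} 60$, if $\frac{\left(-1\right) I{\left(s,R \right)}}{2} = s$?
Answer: $-5424$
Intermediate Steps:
$V{\left(H \right)} = 5 \left(-4 + H\right)^{2}$
$I{\left(s,R \right)} = - 2 s$
$-24 + I{\left(V{\left(1 \right)},-3 \right)} 60 = -24 + - 2 \cdot 5 \left(-4 + 1\right)^{2} \cdot 60 = -24 + - 2 \cdot 5 \left(-3\right)^{2} \cdot 60 = -24 + - 2 \cdot 5 \cdot 9 \cdot 60 = -24 + \left(-2\right) 45 \cdot 60 = -24 - 5400 = -5424$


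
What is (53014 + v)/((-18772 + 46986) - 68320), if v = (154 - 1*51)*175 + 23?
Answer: -35531/20053 ≈ -1.7719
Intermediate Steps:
v = 18048 (v = (154 - 51)*175 + 23 = 103*175 + 23 = 18025 + 23 = 18048)
(53014 + v)/((-18772 + 46986) - 68320) = (53014 + 18048)/((-18772 + 46986) - 68320) = 71062/(28214 - 68320) = 71062/(-40106) = 71062*(-1/40106) = -35531/20053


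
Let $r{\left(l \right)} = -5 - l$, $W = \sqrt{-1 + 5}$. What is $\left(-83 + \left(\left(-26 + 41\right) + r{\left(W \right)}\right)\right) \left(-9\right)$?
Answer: $675$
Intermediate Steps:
$W = 2$ ($W = \sqrt{4} = 2$)
$\left(-83 + \left(\left(-26 + 41\right) + r{\left(W \right)}\right)\right) \left(-9\right) = \left(-83 + \left(\left(-26 + 41\right) - 7\right)\right) \left(-9\right) = \left(-83 + \left(15 - 7\right)\right) \left(-9\right) = \left(-83 + 8\right) \left(-9\right) = \left(-75\right) \left(-9\right) = 675$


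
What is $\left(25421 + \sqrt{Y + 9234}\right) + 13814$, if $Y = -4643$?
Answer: $39235 + \sqrt{4591} \approx 39303.0$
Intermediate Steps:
$\left(25421 + \sqrt{Y + 9234}\right) + 13814 = \left(25421 + \sqrt{-4643 + 9234}\right) + 13814 = \left(25421 + \sqrt{4591}\right) + 13814 = 39235 + \sqrt{4591}$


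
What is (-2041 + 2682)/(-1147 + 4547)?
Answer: 641/3400 ≈ 0.18853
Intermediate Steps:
(-2041 + 2682)/(-1147 + 4547) = 641/3400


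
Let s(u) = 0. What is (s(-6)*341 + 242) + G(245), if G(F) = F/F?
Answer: 243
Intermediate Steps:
G(F) = 1
(s(-6)*341 + 242) + G(245) = (0*341 + 242) + 1 = (0 + 242) + 1 = 242 + 1 = 243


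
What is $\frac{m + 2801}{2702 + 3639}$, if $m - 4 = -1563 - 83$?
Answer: $\frac{1159}{6341} \approx 0.18278$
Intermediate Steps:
$m = -1642$ ($m = 4 - 1646 = -1642$)
$\frac{m + 2801}{2702 + 3639} = \frac{-1642 + 2801}{2702 + 3639} = \frac{1159}{6341}$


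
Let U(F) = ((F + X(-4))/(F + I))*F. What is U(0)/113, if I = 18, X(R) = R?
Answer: 0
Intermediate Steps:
U(F) = F*(-4 + F)/(18 + F) (U(F) = ((F - 4)/(F + 18))*F = ((-4 + F)/(18 + F))*F = F*(-4 + F)/(18 + F))
U(0)/113 = (0*(-4 + 0)/(18 + 0))/113 = (0*(-4)/18)*(1/113) = (0*(1/18)*(-4))*(1/113) = 0*(1/113) = 0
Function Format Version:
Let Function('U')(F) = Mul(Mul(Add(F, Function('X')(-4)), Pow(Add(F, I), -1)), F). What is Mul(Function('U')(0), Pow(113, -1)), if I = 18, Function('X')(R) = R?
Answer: 0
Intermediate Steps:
Function('U')(F) = Mul(F, Pow(Add(18, F), -1), Add(-4, F)) (Function('U')(F) = Mul(Mul(Add(F, -4), Pow(Add(F, 18), -1)), F) = Mul(Mul(Add(-4, F), Pow(Add(18, F), -1)), F) = Mul(Mul(Pow(Add(18, F), -1), Add(-4, F)), F) = Mul(F, Pow(Add(18, F), -1), Add(-4, F)))
Mul(Function('U')(0), Pow(113, -1)) = Mul(Mul(0, Pow(Add(18, 0), -1), Add(-4, 0)), Pow(113, -1)) = Mul(Mul(0, Pow(18, -1), -4), Rational(1, 113)) = Mul(Mul(0, Rational(1, 18), -4), Rational(1, 113)) = Mul(0, Rational(1, 113)) = 0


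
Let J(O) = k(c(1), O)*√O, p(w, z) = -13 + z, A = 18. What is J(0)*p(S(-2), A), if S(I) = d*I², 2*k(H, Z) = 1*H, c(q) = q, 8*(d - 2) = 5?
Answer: 0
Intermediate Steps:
d = 21/8 (d = 2 + (⅛)*5 = 2 + 5/8 = 21/8 ≈ 2.6250)
k(H, Z) = H/2 (k(H, Z) = (1*H)/2 = H/2)
S(I) = 21*I²/8
J(O) = √O/2 (J(O) = ((½)*1)*√O = √O/2)
J(0)*p(S(-2), A) = (√0/2)*(-13 + 18) = ((½)*0)*5 = 0*5 = 0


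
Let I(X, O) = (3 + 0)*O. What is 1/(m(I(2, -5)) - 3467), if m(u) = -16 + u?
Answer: -1/3498 ≈ -0.00028588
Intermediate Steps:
I(X, O) = 3*O
1/(m(I(2, -5)) - 3467) = 1/((-16 + 3*(-5)) - 3467) = 1/((-16 - 15) - 3467) = 1/(-31 - 3467) = 1/(-3498) = -1/3498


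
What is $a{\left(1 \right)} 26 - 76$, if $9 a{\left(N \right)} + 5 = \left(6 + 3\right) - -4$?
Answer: $- \frac{476}{9} \approx -52.889$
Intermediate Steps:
$a{\left(N \right)} = \frac{8}{9}$ ($a{\left(N \right)} = - \frac{5}{9} + \frac{\left(6 + 3\right) - -4}{9} = - \frac{5}{9} + \frac{9 + 4}{9} = - \frac{5}{9} + \frac{1}{9} \cdot 13 = - \frac{5}{9} + \frac{13}{9} = \frac{8}{9}$)
$a{\left(1 \right)} 26 - 76 = \frac{8}{9} \cdot 26 - 76 = \frac{208}{9} - 76 = - \frac{476}{9}$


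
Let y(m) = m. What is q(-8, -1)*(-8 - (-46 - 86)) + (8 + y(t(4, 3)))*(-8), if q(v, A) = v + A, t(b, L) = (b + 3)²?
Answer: -1572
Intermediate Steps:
t(b, L) = (3 + b)²
q(v, A) = A + v
q(-8, -1)*(-8 - (-46 - 86)) + (8 + y(t(4, 3)))*(-8) = (-1 - 8)*(-8 - (-46 - 86)) + (8 + (3 + 4)²)*(-8) = -9*(-8 - 1*(-132)) + (8 + 7²)*(-8) = -9*(-8 + 132) + (8 + 49)*(-8) = -9*124 + 57*(-8) = -1116 - 456 = -1572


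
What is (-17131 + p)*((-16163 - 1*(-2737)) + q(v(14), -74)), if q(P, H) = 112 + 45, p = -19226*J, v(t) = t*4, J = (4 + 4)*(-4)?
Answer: -7936202169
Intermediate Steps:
J = -32 (J = 8*(-4) = -32)
v(t) = 4*t
p = 615232 (p = -19226*(-32) = 615232)
q(P, H) = 157
(-17131 + p)*((-16163 - 1*(-2737)) + q(v(14), -74)) = (-17131 + 615232)*((-16163 - 1*(-2737)) + 157) = 598101*((-16163 + 2737) + 157) = 598101*(-13426 + 157) = 598101*(-13269) = -7936202169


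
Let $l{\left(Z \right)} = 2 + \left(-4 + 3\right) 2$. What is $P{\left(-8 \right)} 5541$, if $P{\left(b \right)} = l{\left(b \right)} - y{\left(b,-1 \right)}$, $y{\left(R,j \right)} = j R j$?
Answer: $44328$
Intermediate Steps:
$y{\left(R,j \right)} = R j^{2}$ ($y{\left(R,j \right)} = R j j = R j^{2}$)
$l{\left(Z \right)} = 0$ ($l{\left(Z \right)} = 2 - 2 = 0$)
$P{\left(b \right)} = - b$ ($P{\left(b \right)} = 0 - b \left(-1\right)^{2} = 0 - b 1 = 0 - b = - b$)
$P{\left(-8 \right)} 5541 = \left(-1\right) \left(-8\right) 5541 = 8 \cdot 5541 = 44328$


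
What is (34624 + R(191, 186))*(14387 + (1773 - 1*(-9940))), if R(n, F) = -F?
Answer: 898831800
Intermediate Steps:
(34624 + R(191, 186))*(14387 + (1773 - 1*(-9940))) = (34624 - 1*186)*(14387 + (1773 - 1*(-9940))) = (34624 - 186)*(14387 + (1773 + 9940)) = 34438*(14387 + 11713) = 34438*26100 = 898831800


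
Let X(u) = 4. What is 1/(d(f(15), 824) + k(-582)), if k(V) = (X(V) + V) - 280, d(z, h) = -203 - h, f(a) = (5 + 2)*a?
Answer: -1/1885 ≈ -0.00053050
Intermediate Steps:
f(a) = 7*a
k(V) = -276 + V (k(V) = (4 + V) - 280 = -276 + V)
1/(d(f(15), 824) + k(-582)) = 1/((-203 - 1*824) + (-276 - 582)) = 1/((-203 - 824) - 858) = 1/(-1027 - 858) = 1/(-1885) = -1/1885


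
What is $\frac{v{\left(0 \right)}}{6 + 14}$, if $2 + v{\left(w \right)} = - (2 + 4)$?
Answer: $- \frac{2}{5} \approx -0.4$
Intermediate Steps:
$v{\left(w \right)} = -8$ ($v{\left(w \right)} = -2 - \left(2 + 4\right) = -2 - 6 = -8$)
$\frac{v{\left(0 \right)}}{6 + 14} = \frac{1}{6 + 14} \left(-8\right) = \frac{1}{20} \left(-8\right) = - \frac{2}{5}$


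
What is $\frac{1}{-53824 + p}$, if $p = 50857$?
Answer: $- \frac{1}{2967} \approx -0.00033704$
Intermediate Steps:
$\frac{1}{-53824 + p} = \frac{1}{-53824 + 50857} = \frac{1}{-2967} = - \frac{1}{2967}$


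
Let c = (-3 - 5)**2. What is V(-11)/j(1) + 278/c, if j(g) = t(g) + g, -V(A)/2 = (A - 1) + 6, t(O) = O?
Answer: 331/32 ≈ 10.344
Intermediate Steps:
V(A) = -10 - 2*A (V(A) = -2*((A - 1) + 6) = -2*((-1 + A) + 6) = -2*(5 + A) = -10 - 2*A)
c = 64 (c = (-8)**2 = 64)
j(g) = 2*g (j(g) = g + g = 2*g)
V(-11)/j(1) + 278/c = (-10 - 2*(-11))/((2*1)) + 278/64 = (-10 + 22)/2 + 278*(1/64) = 12*(1/2) + 139/32 = 6 + 139/32 = 331/32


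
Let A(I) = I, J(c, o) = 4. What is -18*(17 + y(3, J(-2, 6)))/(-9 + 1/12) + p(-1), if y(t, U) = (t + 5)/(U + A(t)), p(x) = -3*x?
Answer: 29679/749 ≈ 39.625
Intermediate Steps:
y(t, U) = (5 + t)/(U + t) (y(t, U) = (t + 5)/(U + t) = (5 + t)/(U + t))
-18*(17 + y(3, J(-2, 6)))/(-9 + 1/12) + p(-1) = -18*(17 + (5 + 3)/(4 + 3))/(-9 + 1/12) - 3*(-1) = -18*(17 + 8/7)/(-9 + 1*(1/12)) + 3 = -18*(17 + (1/7)*8)/(-9 + 1/12) + 3 = -18*(17 + 8/7)/(-107/12) + 3 = -2286*(-12)/(7*107) + 3 = -18*(-1524/749) + 3 = 27432/749 + 3 = 29679/749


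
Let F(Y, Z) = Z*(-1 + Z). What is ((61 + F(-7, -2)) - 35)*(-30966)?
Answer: -990912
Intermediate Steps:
((61 + F(-7, -2)) - 35)*(-30966) = ((61 - 2*(-1 - 2)) - 35)*(-30966) = ((61 - 2*(-3)) - 35)*(-30966) = ((61 + 6) - 35)*(-30966) = (67 - 35)*(-30966) = 32*(-30966) = -990912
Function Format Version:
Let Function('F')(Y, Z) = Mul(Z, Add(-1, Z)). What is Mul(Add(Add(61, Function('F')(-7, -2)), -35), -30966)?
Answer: -990912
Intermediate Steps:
Mul(Add(Add(61, Function('F')(-7, -2)), -35), -30966) = Mul(Add(Add(61, Mul(-2, Add(-1, -2))), -35), -30966) = Mul(Add(Add(61, Mul(-2, -3)), -35), -30966) = Mul(Add(Add(61, 6), -35), -30966) = Mul(Add(67, -35), -30966) = Mul(32, -30966) = -990912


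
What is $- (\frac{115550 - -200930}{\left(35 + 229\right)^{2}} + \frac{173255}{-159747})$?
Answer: $- \frac{200424740}{57988161} \approx -3.4563$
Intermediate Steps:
$- (\frac{115550 - -200930}{\left(35 + 229\right)^{2}} + \frac{173255}{-159747}) = - (\frac{115550 + 200930}{264^{2}} + 173255 \left(- \frac{1}{159747}\right)) = - (\frac{316480}{69696} - \frac{173255}{159747}) = - (316480 \cdot \frac{1}{69696} - \frac{173255}{159747}) = - (\frac{4945}{1089} - \frac{173255}{159747}) = \left(-1\right) \frac{200424740}{57988161} = - \frac{200424740}{57988161}$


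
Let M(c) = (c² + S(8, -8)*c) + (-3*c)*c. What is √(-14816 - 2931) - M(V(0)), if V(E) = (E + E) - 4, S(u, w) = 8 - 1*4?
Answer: 48 + I*√17747 ≈ 48.0 + 133.22*I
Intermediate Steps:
S(u, w) = 4 (S(u, w) = 8 - 4 = 4)
V(E) = -4 + 2*E (V(E) = 2*E - 4 = -4 + 2*E)
M(c) = -2*c² + 4*c (M(c) = (c² + 4*c) + (-3*c)*c = (c² + 4*c) - 3*c² = -2*c² + 4*c)
√(-14816 - 2931) - M(V(0)) = √(-14816 - 2931) - 2*(-4 + 2*0)*(2 - (-4 + 2*0)) = √(-17747) - 2*(-4 + 0)*(2 - (-4 + 0)) = I*√17747 - 2*(-4)*(2 - 1*(-4)) = I*√17747 - 2*(-4)*(2 + 4) = I*√17747 - 2*(-4)*6 = I*√17747 - 1*(-48) = I*√17747 + 48 = 48 + I*√17747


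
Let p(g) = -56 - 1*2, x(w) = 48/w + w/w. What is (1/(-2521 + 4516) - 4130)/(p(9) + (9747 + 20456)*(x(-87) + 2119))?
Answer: -238941121/3703509042450 ≈ -6.4517e-5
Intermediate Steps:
x(w) = 1 + 48/w (x(w) = 48/w + 1 = 1 + 48/w)
p(g) = -58 (p(g) = -56 - 2 = -58)
(1/(-2521 + 4516) - 4130)/(p(9) + (9747 + 20456)*(x(-87) + 2119)) = (1/(-2521 + 4516) - 4130)/(-58 + (9747 + 20456)*((48 - 87)/(-87) + 2119)) = (1/1995 - 4130)/(-58 + 30203*(-1/87*(-39) + 2119)) = (1/1995 - 4130)/(-58 + 30203*(13/29 + 2119)) = -8239349/(1995*(-58 + 30203*(61464/29))) = -8239349/(1995*(-58 + 1856397192/29)) = -8239349/(1995*1856395510/29) = -8239349/1995*29/1856395510 = -238941121/3703509042450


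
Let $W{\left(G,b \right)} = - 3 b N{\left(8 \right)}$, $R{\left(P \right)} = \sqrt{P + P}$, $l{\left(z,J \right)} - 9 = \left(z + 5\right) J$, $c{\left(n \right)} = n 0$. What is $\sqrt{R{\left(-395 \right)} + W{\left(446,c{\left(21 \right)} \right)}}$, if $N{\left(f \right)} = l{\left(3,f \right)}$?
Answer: $\sqrt[4]{-790} \approx 3.7488 + 3.7488 i$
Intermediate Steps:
$c{\left(n \right)} = 0$
$l{\left(z,J \right)} = 9 + J \left(5 + z\right)$ ($l{\left(z,J \right)} = 9 + \left(z + 5\right) J = 9 + \left(5 + z\right) J = 9 + J \left(5 + z\right)$)
$N{\left(f \right)} = 9 + 8 f$ ($N{\left(f \right)} = 9 + 5 f + f 3 = 9 + 5 f + 3 f = 9 + 8 f$)
$R{\left(P \right)} = \sqrt{2} \sqrt{P}$ ($R{\left(P \right)} = \sqrt{2 P} = \sqrt{2} \sqrt{P}$)
$W{\left(G,b \right)} = - 219 b$ ($W{\left(G,b \right)} = - 3 b \left(9 + 8 \cdot 8\right) = - 3 b \left(9 + 64\right) = - 3 b 73 = - 219 b$)
$\sqrt{R{\left(-395 \right)} + W{\left(446,c{\left(21 \right)} \right)}} = \sqrt{\sqrt{2} \sqrt{-395} - 0} = \sqrt{\sqrt{2} i \sqrt{395} + 0} = \sqrt{i \sqrt{790} + 0} = \sqrt{i \sqrt{790}} = \sqrt[4]{790} \sqrt{i}$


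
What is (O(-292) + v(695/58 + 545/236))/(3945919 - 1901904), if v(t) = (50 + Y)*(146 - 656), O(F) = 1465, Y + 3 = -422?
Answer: 38543/408803 ≈ 0.094283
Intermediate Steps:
Y = -425 (Y = -3 - 422 = -425)
v(t) = 191250 (v(t) = (50 - 425)*(146 - 656) = -375*(-510) = 191250)
(O(-292) + v(695/58 + 545/236))/(3945919 - 1901904) = (1465 + 191250)/(3945919 - 1901904) = 192715/2044015 = 192715*(1/2044015) = 38543/408803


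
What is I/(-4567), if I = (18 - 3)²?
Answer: -225/4567 ≈ -0.049266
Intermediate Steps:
I = 225 (I = 15² = 225)
I/(-4567) = 225/(-4567) = 225*(-1/4567) = -225/4567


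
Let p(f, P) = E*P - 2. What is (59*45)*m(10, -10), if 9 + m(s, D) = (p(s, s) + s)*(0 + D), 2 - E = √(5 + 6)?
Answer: -767295 + 265500*√11 ≈ 1.1327e+5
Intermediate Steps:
E = 2 - √11 (E = 2 - √(5 + 6) = 2 - √11 ≈ -1.3166)
p(f, P) = -2 + P*(2 - √11) (p(f, P) = (2 - √11)*P - 2 = P*(2 - √11) - 2 = -2 + P*(2 - √11))
m(s, D) = -9 + D*(-2 + s + s*(2 - √11)) (m(s, D) = -9 + ((-2 + s*(2 - √11)) + s)*(0 + D) = -9 + (-2 + s + s*(2 - √11))*D = -9 + D*(-2 + s + s*(2 - √11)))
(59*45)*m(10, -10) = (59*45)*(-9 - 10*10 - 10*(-2 + 10*(2 - √11))) = 2655*(-9 - 100 - 10*(-2 + (20 - 10*√11))) = 2655*(-9 - 100 - 10*(18 - 10*√11)) = 2655*(-9 - 100 + (-180 + 100*√11)) = 2655*(-289 + 100*√11) = -767295 + 265500*√11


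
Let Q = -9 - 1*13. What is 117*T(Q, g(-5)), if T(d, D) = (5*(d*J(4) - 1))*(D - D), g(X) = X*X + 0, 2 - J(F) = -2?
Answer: 0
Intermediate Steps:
Q = -22 (Q = -9 - 13 = -22)
J(F) = 4 (J(F) = 2 - 1*(-2) = 2 + 2 = 4)
g(X) = X² (g(X) = X² + 0 = X²)
T(d, D) = 0 (T(d, D) = (5*(d*4 - 1))*(D - D) = (5*(4*d - 1))*0 = (5*(-1 + 4*d))*0 = (-5 + 20*d)*0 = 0)
117*T(Q, g(-5)) = 117*0 = 0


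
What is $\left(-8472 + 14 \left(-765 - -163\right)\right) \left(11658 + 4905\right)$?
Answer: $-279914700$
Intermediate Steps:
$\left(-8472 + 14 \left(-765 - -163\right)\right) \left(11658 + 4905\right) = \left(-8472 + 14 \left(-765 + 163\right)\right) 16563 = \left(-8472 + 14 \left(-602\right)\right) 16563 = \left(-8472 - 8428\right) 16563 = \left(-16900\right) 16563 = -279914700$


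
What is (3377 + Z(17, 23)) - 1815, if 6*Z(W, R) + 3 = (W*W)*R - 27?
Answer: 15989/6 ≈ 2664.8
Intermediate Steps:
Z(W, R) = -5 + R*W**2/6 (Z(W, R) = -1/2 + ((W*W)*R - 27)/6 = -1/2 + (W**2*R - 27)/6 = -1/2 + (R*W**2 - 27)/6 = -1/2 + (-27 + R*W**2)/6 = -1/2 + (-9/2 + R*W**2/6) = -5 + R*W**2/6)
(3377 + Z(17, 23)) - 1815 = (3377 + (-5 + (1/6)*23*17**2)) - 1815 = (3377 + (-5 + (1/6)*23*289)) - 1815 = (3377 + (-5 + 6647/6)) - 1815 = (3377 + 6617/6) - 1815 = 26879/6 - 1815 = 15989/6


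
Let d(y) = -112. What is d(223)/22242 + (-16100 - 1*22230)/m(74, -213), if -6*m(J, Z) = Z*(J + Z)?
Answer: 851983196/109753149 ≈ 7.7627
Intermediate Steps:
m(J, Z) = -Z*(J + Z)/6
d(223)/22242 + (-16100 - 1*22230)/m(74, -213) = -112/22242 + (-16100 - 1*22230)/((-1/6*(-213)*(74 - 213))) = -112*1/22242 + (-16100 - 22230)/((-1/6*(-213)*(-139))) = -56/11121 - 38330/(-9869/2) = -56/11121 - 38330*(-2/9869) = -56/11121 + 76660/9869 = 851983196/109753149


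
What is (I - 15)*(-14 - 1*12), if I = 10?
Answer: 130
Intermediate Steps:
(I - 15)*(-14 - 1*12) = (10 - 15)*(-14 - 1*12) = -5*(-14 - 12) = -5*(-26) = 130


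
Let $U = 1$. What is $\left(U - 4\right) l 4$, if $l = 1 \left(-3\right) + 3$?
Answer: $0$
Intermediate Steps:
$l = 0$ ($l = -3 + 3 = 0$)
$\left(U - 4\right) l 4 = \left(1 - 4\right) 0 \cdot 4 = \left(-3\right) 0 \cdot 4 = 0 \cdot 4 = 0$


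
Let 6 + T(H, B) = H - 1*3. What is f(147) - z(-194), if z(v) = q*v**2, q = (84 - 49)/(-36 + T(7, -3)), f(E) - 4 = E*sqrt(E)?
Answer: 658706/19 + 1029*sqrt(3) ≈ 36451.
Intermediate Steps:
T(H, B) = -9 + H (T(H, B) = -6 + (H - 1*3) = -6 + (H - 3) = -6 + (-3 + H) = -9 + H)
f(E) = 4 + E**(3/2) (f(E) = 4 + E*sqrt(E) = 4 + E**(3/2))
q = -35/38 (q = (84 - 49)/(-36 + (-9 + 7)) = 35/(-36 - 2) = 35/(-38) = 35*(-1/38) = -35/38 ≈ -0.92105)
z(v) = -35*v**2/38
f(147) - z(-194) = (4 + 147**(3/2)) - (-35)*(-194)**2/38 = (4 + 1029*sqrt(3)) - (-35)*37636/38 = (4 + 1029*sqrt(3)) - 1*(-658630/19) = (4 + 1029*sqrt(3)) + 658630/19 = 658706/19 + 1029*sqrt(3)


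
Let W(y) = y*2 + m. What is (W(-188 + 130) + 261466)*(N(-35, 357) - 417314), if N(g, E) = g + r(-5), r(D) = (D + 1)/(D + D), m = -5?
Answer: -109071969867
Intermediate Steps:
r(D) = (1 + D)/(2*D) (r(D) = (1 + D)/((2*D)) = (1 + D)*(1/(2*D)) = (1 + D)/(2*D))
N(g, E) = ⅖ + g (N(g, E) = g + (½)*(1 - 5)/(-5) = g + (½)*(-⅕)*(-4) = g + ⅖ = ⅖ + g)
W(y) = -5 + 2*y (W(y) = y*2 - 5 = 2*y - 5 = -5 + 2*y)
(W(-188 + 130) + 261466)*(N(-35, 357) - 417314) = ((-5 + 2*(-188 + 130)) + 261466)*((⅖ - 35) - 417314) = ((-5 + 2*(-58)) + 261466)*(-173/5 - 417314) = ((-5 - 116) + 261466)*(-2086743/5) = (-121 + 261466)*(-2086743/5) = 261345*(-2086743/5) = -109071969867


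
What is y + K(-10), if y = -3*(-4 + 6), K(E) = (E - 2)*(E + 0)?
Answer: 114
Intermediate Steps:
K(E) = E*(-2 + E) (K(E) = (-2 + E)*E = E*(-2 + E))
y = -6 (y = -3*2 = -6)
y + K(-10) = -6 - 10*(-2 - 10) = -6 - 10*(-12) = -6 + 120 = 114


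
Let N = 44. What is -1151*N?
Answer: -50644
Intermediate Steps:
-1151*N = -1151*44 = -50644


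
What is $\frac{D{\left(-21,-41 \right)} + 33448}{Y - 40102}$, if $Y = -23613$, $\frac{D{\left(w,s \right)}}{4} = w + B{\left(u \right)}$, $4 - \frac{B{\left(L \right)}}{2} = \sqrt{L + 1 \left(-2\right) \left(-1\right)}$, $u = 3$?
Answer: $- \frac{33396}{63715} + \frac{8 \sqrt{5}}{63715} \approx -0.52387$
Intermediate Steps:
$B{\left(L \right)} = 8 - 2 \sqrt{2 + L}$ ($B{\left(L \right)} = 8 - 2 \sqrt{L + 1 \left(-2\right) \left(-1\right)} = 8 - 2 \sqrt{L - -2} = 8 - 2 \sqrt{L + 2} = 8 - 2 \sqrt{2 + L}$)
$D{\left(w,s \right)} = 32 - 8 \sqrt{5} + 4 w$ ($D{\left(w,s \right)} = 4 \left(w + \left(8 - 2 \sqrt{2 + 3}\right)\right) = 4 \left(w + \left(8 - 2 \sqrt{5}\right)\right) = 4 \left(8 + w - 2 \sqrt{5}\right) = 32 - 8 \sqrt{5} + 4 w$)
$\frac{D{\left(-21,-41 \right)} + 33448}{Y - 40102} = \frac{\left(32 - 8 \sqrt{5} + 4 \left(-21\right)\right) + 33448}{-23613 - 40102} = \frac{\left(32 - 8 \sqrt{5} - 84\right) + 33448}{-63715} = \left(\left(-52 - 8 \sqrt{5}\right) + 33448\right) \left(- \frac{1}{63715}\right) = \left(33396 - 8 \sqrt{5}\right) \left(- \frac{1}{63715}\right) = - \frac{33396}{63715} + \frac{8 \sqrt{5}}{63715}$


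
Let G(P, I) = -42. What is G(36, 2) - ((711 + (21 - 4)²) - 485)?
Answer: -557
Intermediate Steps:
G(36, 2) - ((711 + (21 - 4)²) - 485) = -42 - ((711 + (21 - 4)²) - 485) = -42 - ((711 + 17²) - 485) = -42 - ((711 + 289) - 485) = -42 - (1000 - 485) = -42 - 1*515 = -42 - 515 = -557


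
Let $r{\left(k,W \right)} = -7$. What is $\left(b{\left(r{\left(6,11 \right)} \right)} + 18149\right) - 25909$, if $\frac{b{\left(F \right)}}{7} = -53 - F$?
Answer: $-8082$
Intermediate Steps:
$b{\left(F \right)} = -371 - 7 F$ ($b{\left(F \right)} = 7 \left(-53 - F\right) = -371 - 7 F$)
$\left(b{\left(r{\left(6,11 \right)} \right)} + 18149\right) - 25909 = \left(\left(-371 - -49\right) + 18149\right) - 25909 = \left(\left(-371 + 49\right) + 18149\right) - 25909 = \left(-322 + 18149\right) - 25909 = 17827 - 25909 = -8082$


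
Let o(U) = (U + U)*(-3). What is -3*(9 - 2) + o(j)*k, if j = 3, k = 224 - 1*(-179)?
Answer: -7275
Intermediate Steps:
k = 403 (k = 224 + 179 = 403)
o(U) = -6*U (o(U) = (2*U)*(-3) = -6*U)
-3*(9 - 2) + o(j)*k = -3*(9 - 2) - 6*3*403 = -3*7 - 18*403 = -21 - 7254 = -7275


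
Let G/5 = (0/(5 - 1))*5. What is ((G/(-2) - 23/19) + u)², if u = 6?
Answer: 8281/361 ≈ 22.939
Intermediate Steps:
G = 0 (G = 5*((0/(5 - 1))*5) = 5*((0/4)*5) = 5*((0*(¼))*5) = 5*(0*5) = 5*0 = 0)
((G/(-2) - 23/19) + u)² = ((0/(-2) - 23/19) + 6)² = ((0*(-½) - 23*1/19) + 6)² = ((0 - 23/19) + 6)² = (-23/19 + 6)² = (91/19)² = 8281/361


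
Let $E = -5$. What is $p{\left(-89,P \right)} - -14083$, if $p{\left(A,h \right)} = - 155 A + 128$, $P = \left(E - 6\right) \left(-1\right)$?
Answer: $28006$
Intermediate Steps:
$P = 11$ ($P = \left(-5 - 6\right) \left(-1\right) = \left(-11\right) \left(-1\right) = 11$)
$p{\left(A,h \right)} = 128 - 155 A$
$p{\left(-89,P \right)} - -14083 = \left(128 - -13795\right) - -14083 = \left(128 + 13795\right) + 14083 = 13923 + 14083 = 28006$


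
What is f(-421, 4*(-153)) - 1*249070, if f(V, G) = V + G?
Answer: -250103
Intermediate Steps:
f(V, G) = G + V
f(-421, 4*(-153)) - 1*249070 = (4*(-153) - 421) - 1*249070 = (-612 - 421) - 249070 = -1033 - 249070 = -250103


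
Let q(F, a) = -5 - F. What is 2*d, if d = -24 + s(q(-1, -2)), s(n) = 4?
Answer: -40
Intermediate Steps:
d = -20 (d = -24 + 4 = -20)
2*d = 2*(-20) = -40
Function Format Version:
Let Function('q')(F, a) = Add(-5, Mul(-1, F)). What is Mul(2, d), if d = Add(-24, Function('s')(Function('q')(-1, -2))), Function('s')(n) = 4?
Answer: -40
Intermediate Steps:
d = -20 (d = Add(-24, 4) = -20)
Mul(2, d) = Mul(2, -20) = -40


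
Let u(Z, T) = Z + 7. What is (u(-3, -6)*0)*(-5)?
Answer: 0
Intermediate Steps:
u(Z, T) = 7 + Z
(u(-3, -6)*0)*(-5) = ((7 - 3)*0)*(-5) = (4*0)*(-5) = 0*(-5) = 0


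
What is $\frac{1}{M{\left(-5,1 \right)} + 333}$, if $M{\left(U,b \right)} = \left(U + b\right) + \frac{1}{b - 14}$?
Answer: $\frac{13}{4276} \approx 0.0030402$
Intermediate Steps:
$M{\left(U,b \right)} = U + b + \frac{1}{-14 + b}$ ($M{\left(U,b \right)} = \left(U + b\right) + \frac{1}{-14 + b} = U + b + \frac{1}{-14 + b}$)
$\frac{1}{M{\left(-5,1 \right)} + 333} = \frac{1}{\frac{1 + 1^{2} - -70 - 14 - 5}{-14 + 1} + 333} = \frac{1}{\frac{1 + 1 + 70 - 14 - 5}{-13} + 333} = \frac{1}{\left(- \frac{1}{13}\right) 53 + 333} = \frac{1}{- \frac{53}{13} + 333} = \frac{1}{\frac{4276}{13}} = \frac{13}{4276}$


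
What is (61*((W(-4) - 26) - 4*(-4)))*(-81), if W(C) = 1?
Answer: 44469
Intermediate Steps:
(61*((W(-4) - 26) - 4*(-4)))*(-81) = (61*((1 - 26) - 4*(-4)))*(-81) = (61*(-25 + 16))*(-81) = (61*(-9))*(-81) = -549*(-81) = 44469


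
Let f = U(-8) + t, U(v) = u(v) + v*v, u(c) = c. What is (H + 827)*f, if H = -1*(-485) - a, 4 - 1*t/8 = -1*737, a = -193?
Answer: 9005920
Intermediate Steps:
U(v) = v + v**2 (U(v) = v + v*v = v + v**2)
t = 5928 (t = 32 - (-8)*737 = 32 - 8*(-737) = 32 + 5896 = 5928)
f = 5984 (f = -8*(1 - 8) + 5928 = -8*(-7) + 5928 = 56 + 5928 = 5984)
H = 678 (H = -1*(-485) - 1*(-193) = 485 + 193 = 678)
(H + 827)*f = (678 + 827)*5984 = 1505*5984 = 9005920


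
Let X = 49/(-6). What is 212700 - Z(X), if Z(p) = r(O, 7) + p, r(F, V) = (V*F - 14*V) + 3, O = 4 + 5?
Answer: 1276441/6 ≈ 2.1274e+5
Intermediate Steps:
O = 9
r(F, V) = 3 - 14*V + F*V (r(F, V) = (F*V - 14*V) + 3 = (-14*V + F*V) + 3 = 3 - 14*V + F*V)
X = -49/6 (X = 49*(-⅙) = -49/6 ≈ -8.1667)
Z(p) = -32 + p (Z(p) = (3 - 14*7 + 9*7) + p = (3 - 98 + 63) + p = -32 + p)
212700 - Z(X) = 212700 - (-32 - 49/6) = 212700 - 1*(-241/6) = 212700 + 241/6 = 1276441/6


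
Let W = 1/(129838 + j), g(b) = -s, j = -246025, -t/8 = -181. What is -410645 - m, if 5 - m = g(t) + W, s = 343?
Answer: -47752043692/116187 ≈ -4.1099e+5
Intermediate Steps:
t = 1448 (t = -8*(-181) = 1448)
g(b) = -343 (g(b) = -1*343 = -343)
W = -1/116187 (W = 1/(129838 - 246025) = 1/(-116187) = -1/116187 ≈ -8.6068e-6)
m = 40433077/116187 (m = 5 - (-343 - 1/116187) = 5 - 1*(-39852142/116187) = 5 + 39852142/116187 = 40433077/116187 ≈ 348.00)
-410645 - m = -410645 - 1*40433077/116187 = -410645 - 40433077/116187 = -47752043692/116187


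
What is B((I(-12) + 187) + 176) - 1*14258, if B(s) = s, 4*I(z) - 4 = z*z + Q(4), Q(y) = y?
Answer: -13857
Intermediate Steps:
I(z) = 2 + z²/4 (I(z) = 1 + (z*z + 4)/4 = 1 + (z² + 4)/4 = 1 + (4 + z²)/4 = 1 + (1 + z²/4) = 2 + z²/4)
B((I(-12) + 187) + 176) - 1*14258 = (((2 + (¼)*(-12)²) + 187) + 176) - 1*14258 = (((2 + (¼)*144) + 187) + 176) - 14258 = (((2 + 36) + 187) + 176) - 14258 = ((38 + 187) + 176) - 14258 = (225 + 176) - 14258 = 401 - 14258 = -13857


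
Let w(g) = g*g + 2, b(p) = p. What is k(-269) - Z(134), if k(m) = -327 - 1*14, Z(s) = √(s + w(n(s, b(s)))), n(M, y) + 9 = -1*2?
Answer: -341 - √257 ≈ -357.03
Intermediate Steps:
n(M, y) = -11 (n(M, y) = -9 - 1*2 = -9 - 2 = -11)
w(g) = 2 + g² (w(g) = g² + 2 = 2 + g²)
Z(s) = √(123 + s) (Z(s) = √(s + (2 + (-11)²)) = √(s + (2 + 121)) = √(s + 123) = √(123 + s))
k(m) = -341 (k(m) = -327 - 14 = -341)
k(-269) - Z(134) = -341 - √(123 + 134) = -341 - √257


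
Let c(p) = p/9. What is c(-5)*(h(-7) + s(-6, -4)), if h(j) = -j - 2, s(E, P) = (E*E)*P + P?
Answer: 715/9 ≈ 79.444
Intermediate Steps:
c(p) = p/9 (c(p) = p*(1/9) = p/9)
s(E, P) = P + P*E**2 (s(E, P) = E**2*P + P = P*E**2 + P = P + P*E**2)
h(j) = -2 - j
c(-5)*(h(-7) + s(-6, -4)) = ((1/9)*(-5))*((-2 - 1*(-7)) - 4*(1 + (-6)**2)) = -5*((-2 + 7) - 4*(1 + 36))/9 = -5*(5 - 4*37)/9 = -5*(5 - 148)/9 = -5/9*(-143) = 715/9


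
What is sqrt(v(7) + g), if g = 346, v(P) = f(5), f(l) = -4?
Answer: 3*sqrt(38) ≈ 18.493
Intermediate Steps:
v(P) = -4
sqrt(v(7) + g) = sqrt(-4 + 346) = sqrt(342) = 3*sqrt(38)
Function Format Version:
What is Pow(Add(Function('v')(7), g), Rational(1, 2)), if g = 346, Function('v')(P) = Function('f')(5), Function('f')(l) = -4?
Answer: Mul(3, Pow(38, Rational(1, 2))) ≈ 18.493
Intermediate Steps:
Function('v')(P) = -4
Pow(Add(Function('v')(7), g), Rational(1, 2)) = Pow(Add(-4, 346), Rational(1, 2)) = Pow(342, Rational(1, 2)) = Mul(3, Pow(38, Rational(1, 2)))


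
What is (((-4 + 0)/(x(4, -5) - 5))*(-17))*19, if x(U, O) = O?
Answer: -646/5 ≈ -129.20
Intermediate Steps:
(((-4 + 0)/(x(4, -5) - 5))*(-17))*19 = (((-4 + 0)/(-5 - 5))*(-17))*19 = (-4/(-10)*(-17))*19 = (-4*(-1/10)*(-17))*19 = ((2/5)*(-17))*19 = -34/5*19 = -646/5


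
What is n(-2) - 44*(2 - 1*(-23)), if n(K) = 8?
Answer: -1092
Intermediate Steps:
n(-2) - 44*(2 - 1*(-23)) = 8 - 44*(2 - 1*(-23)) = 8 - 44*(2 + 23) = 8 - 44*25 = 8 - 1100 = -1092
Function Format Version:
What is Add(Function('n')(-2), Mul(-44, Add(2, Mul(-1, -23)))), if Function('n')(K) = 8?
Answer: -1092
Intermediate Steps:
Add(Function('n')(-2), Mul(-44, Add(2, Mul(-1, -23)))) = Add(8, Mul(-44, Add(2, Mul(-1, -23)))) = Add(8, Mul(-44, Add(2, 23))) = Add(8, Mul(-44, 25)) = Add(8, -1100) = -1092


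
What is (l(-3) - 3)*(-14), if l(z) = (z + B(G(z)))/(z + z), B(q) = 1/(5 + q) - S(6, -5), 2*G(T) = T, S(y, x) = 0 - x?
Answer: 24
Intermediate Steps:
S(y, x) = -x
G(T) = T/2
B(q) = -5 + 1/(5 + q) (B(q) = 1/(5 + q) - (-1)*(-5) = 1/(5 + q) - 1*5 = 1/(5 + q) - 5 = -5 + 1/(5 + q))
l(z) = (z + (-24 - 5*z/2)/(5 + z/2))/(2*z) (l(z) = (z + (-24 - 5*z/2)/(5 + z/2))/(z + z) = (z + (-24 - 5*z/2)/(5 + z/2))/((2*z)) = (z + (-24 - 5*z/2)/(5 + z/2))*(1/(2*z)) = (z + (-24 - 5*z/2)/(5 + z/2))/(2*z))
(l(-3) - 3)*(-14) = ((½)*(-48 + (-3)² + 5*(-3))/(-3*(10 - 3)) - 3)*(-14) = ((½)*(-⅓)*(-48 + 9 - 15)/7 - 3)*(-14) = ((½)*(-⅓)*(⅐)*(-54) - 3)*(-14) = (9/7 - 3)*(-14) = -12/7*(-14) = 24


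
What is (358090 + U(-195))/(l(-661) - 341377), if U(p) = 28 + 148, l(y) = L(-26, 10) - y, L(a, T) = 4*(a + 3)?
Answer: -6177/5876 ≈ -1.0512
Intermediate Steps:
L(a, T) = 12 + 4*a (L(a, T) = 4*(3 + a) = 12 + 4*a)
l(y) = -92 - y (l(y) = (12 + 4*(-26)) - y = (12 - 104) - y = -92 - y)
U(p) = 176
(358090 + U(-195))/(l(-661) - 341377) = (358090 + 176)/((-92 - 1*(-661)) - 341377) = 358266/((-92 + 661) - 341377) = 358266/(569 - 341377) = 358266/(-340808) = 358266*(-1/340808) = -6177/5876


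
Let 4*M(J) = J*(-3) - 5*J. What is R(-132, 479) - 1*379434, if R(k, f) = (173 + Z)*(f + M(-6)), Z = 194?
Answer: -199237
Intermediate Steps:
M(J) = -2*J (M(J) = (J*(-3) - 5*J)/4 = (-3*J - 5*J)/4 = (-8*J)/4 = -2*J)
R(k, f) = 4404 + 367*f (R(k, f) = (173 + 194)*(f - 2*(-6)) = 367*(f + 12) = 367*(12 + f) = 4404 + 367*f)
R(-132, 479) - 1*379434 = (4404 + 367*479) - 1*379434 = (4404 + 175793) - 379434 = 180197 - 379434 = -199237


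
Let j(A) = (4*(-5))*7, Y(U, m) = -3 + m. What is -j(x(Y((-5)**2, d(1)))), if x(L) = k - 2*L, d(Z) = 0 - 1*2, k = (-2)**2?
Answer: 140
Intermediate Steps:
k = 4
d(Z) = -2 (d(Z) = 0 - 2 = -2)
x(L) = 4 - 2*L
j(A) = -140 (j(A) = -20*7 = -140)
-j(x(Y((-5)**2, d(1)))) = -1*(-140) = 140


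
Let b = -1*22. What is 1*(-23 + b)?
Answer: -45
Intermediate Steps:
b = -22
1*(-23 + b) = 1*(-23 - 22) = 1*(-45) = -45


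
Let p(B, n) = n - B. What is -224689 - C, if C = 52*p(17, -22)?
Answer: -222661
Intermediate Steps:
C = -2028 (C = 52*(-22 - 1*17) = 52*(-22 - 17) = 52*(-39) = -2028)
-224689 - C = -224689 - 1*(-2028) = -224689 + 2028 = -222661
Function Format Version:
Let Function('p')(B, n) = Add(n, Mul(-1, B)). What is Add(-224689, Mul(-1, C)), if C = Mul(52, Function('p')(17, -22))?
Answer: -222661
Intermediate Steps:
C = -2028 (C = Mul(52, Add(-22, Mul(-1, 17))) = Mul(52, Add(-22, -17)) = Mul(52, -39) = -2028)
Add(-224689, Mul(-1, C)) = Add(-224689, Mul(-1, -2028)) = Add(-224689, 2028) = -222661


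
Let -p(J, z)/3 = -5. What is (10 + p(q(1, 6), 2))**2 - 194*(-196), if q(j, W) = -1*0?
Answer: 38649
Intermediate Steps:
q(j, W) = 0
p(J, z) = 15 (p(J, z) = -3*(-5) = 15)
(10 + p(q(1, 6), 2))**2 - 194*(-196) = (10 + 15)**2 - 194*(-196) = 25**2 + 38024 = 625 + 38024 = 38649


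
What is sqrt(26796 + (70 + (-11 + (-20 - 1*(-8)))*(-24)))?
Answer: sqrt(27418) ≈ 165.58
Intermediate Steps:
sqrt(26796 + (70 + (-11 + (-20 - 1*(-8)))*(-24))) = sqrt(26796 + (70 + (-11 + (-20 + 8))*(-24))) = sqrt(26796 + (70 + (-11 - 12)*(-24))) = sqrt(26796 + (70 - 23*(-24))) = sqrt(26796 + (70 + 552)) = sqrt(26796 + 622) = sqrt(27418)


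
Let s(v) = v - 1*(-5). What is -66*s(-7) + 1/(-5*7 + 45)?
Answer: 1321/10 ≈ 132.10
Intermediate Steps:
s(v) = 5 + v (s(v) = v + 5 = 5 + v)
-66*s(-7) + 1/(-5*7 + 45) = -66*(5 - 7) + 1/(-5*7 + 45) = -66*(-2) + 1/(-35 + 45) = 132 + 1/10 = 1321/10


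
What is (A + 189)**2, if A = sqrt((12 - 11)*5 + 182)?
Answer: (189 + sqrt(187))**2 ≈ 41077.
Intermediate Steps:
A = sqrt(187) (A = sqrt(1*5 + 182) = sqrt(5 + 182) = sqrt(187) ≈ 13.675)
(A + 189)**2 = (sqrt(187) + 189)**2 = (189 + sqrt(187))**2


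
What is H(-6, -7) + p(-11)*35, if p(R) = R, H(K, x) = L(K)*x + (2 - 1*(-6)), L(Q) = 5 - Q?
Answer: -454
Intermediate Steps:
H(K, x) = 8 + x*(5 - K) (H(K, x) = (5 - K)*x + (2 - 1*(-6)) = x*(5 - K) + (2 + 6) = x*(5 - K) + 8 = 8 + x*(5 - K))
H(-6, -7) + p(-11)*35 = (8 - 1*(-7)*(-5 - 6)) - 11*35 = (8 - 1*(-7)*(-11)) - 385 = (8 - 77) - 385 = -69 - 385 = -454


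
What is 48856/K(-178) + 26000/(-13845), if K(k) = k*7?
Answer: -5452364/132699 ≈ -41.088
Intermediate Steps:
K(k) = 7*k
48856/K(-178) + 26000/(-13845) = 48856/((7*(-178))) + 26000/(-13845) = 48856/(-1246) + 26000*(-1/13845) = 48856*(-1/1246) - 400/213 = -24428/623 - 400/213 = -5452364/132699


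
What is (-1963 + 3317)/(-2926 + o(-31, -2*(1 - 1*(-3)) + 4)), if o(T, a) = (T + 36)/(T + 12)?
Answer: -25726/55599 ≈ -0.46271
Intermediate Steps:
o(T, a) = (36 + T)/(12 + T)
(-1963 + 3317)/(-2926 + o(-31, -2*(1 - 1*(-3)) + 4)) = (-1963 + 3317)/(-2926 + (36 - 31)/(12 - 31)) = 1354/(-2926 + 5/(-19)) = 1354/(-2926 - 1/19*5) = 1354/(-2926 - 5/19) = 1354/(-55599/19) = 1354*(-19/55599) = -25726/55599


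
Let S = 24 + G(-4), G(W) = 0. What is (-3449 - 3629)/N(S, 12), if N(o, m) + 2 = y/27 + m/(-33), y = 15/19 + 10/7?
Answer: 279588078/90121 ≈ 3102.4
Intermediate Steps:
S = 24 (S = 24 + 0 = 24)
y = 295/133 (y = 15*(1/19) + 10*(⅐) = 15/19 + 10/7 = 295/133 ≈ 2.2180)
N(o, m) = -6887/3591 - m/33 (N(o, m) = -2 + ((295/133)/27 + m/(-33)) = -2 + ((295/133)*(1/27) + m*(-1/33)) = -2 + (295/3591 - m/33) = -6887/3591 - m/33)
(-3449 - 3629)/N(S, 12) = (-3449 - 3629)/(-6887/3591 - 1/33*12) = -7078/(-6887/3591 - 4/11) = -7078/(-90121/39501) = -7078*(-39501/90121) = 279588078/90121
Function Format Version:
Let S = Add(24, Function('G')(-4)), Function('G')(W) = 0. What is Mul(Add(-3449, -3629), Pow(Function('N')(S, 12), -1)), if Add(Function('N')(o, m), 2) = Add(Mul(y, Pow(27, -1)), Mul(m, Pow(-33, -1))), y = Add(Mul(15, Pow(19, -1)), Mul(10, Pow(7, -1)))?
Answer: Rational(279588078, 90121) ≈ 3102.4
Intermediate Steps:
S = 24 (S = Add(24, 0) = 24)
y = Rational(295, 133) (y = Add(Mul(15, Rational(1, 19)), Mul(10, Rational(1, 7))) = Add(Rational(15, 19), Rational(10, 7)) = Rational(295, 133) ≈ 2.2180)
Function('N')(o, m) = Add(Rational(-6887, 3591), Mul(Rational(-1, 33), m)) (Function('N')(o, m) = Add(-2, Add(Mul(Rational(295, 133), Pow(27, -1)), Mul(m, Pow(-33, -1)))) = Add(-2, Add(Mul(Rational(295, 133), Rational(1, 27)), Mul(m, Rational(-1, 33)))) = Add(-2, Add(Rational(295, 3591), Mul(Rational(-1, 33), m))) = Add(Rational(-6887, 3591), Mul(Rational(-1, 33), m)))
Mul(Add(-3449, -3629), Pow(Function('N')(S, 12), -1)) = Mul(Add(-3449, -3629), Pow(Add(Rational(-6887, 3591), Mul(Rational(-1, 33), 12)), -1)) = Mul(-7078, Pow(Add(Rational(-6887, 3591), Rational(-4, 11)), -1)) = Mul(-7078, Pow(Rational(-90121, 39501), -1)) = Mul(-7078, Rational(-39501, 90121)) = Rational(279588078, 90121)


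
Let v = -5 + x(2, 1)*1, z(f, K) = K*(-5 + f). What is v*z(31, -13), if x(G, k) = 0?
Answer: 1690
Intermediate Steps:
v = -5 (v = -5 + 0*1 = -5 + 0 = -5)
v*z(31, -13) = -(-65)*(-5 + 31) = -(-65)*26 = -5*(-338) = 1690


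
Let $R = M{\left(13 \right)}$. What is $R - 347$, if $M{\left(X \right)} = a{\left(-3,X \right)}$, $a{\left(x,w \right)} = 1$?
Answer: $-346$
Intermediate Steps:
$M{\left(X \right)} = 1$
$R = 1$
$R - 347 = 1 - 347 = -346$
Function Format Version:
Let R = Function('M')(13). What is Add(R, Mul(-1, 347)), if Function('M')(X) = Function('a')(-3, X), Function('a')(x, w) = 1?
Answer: -346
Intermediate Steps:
Function('M')(X) = 1
R = 1
Add(R, Mul(-1, 347)) = Add(1, Mul(-1, 347)) = Add(1, -347) = -346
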